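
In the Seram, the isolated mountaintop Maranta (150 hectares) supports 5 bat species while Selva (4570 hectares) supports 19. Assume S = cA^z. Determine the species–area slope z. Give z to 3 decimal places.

0.391

Taking logs: ln S = ln c + z ln A, so z = (ln S₂ − ln S₁)/(ln A₂ − ln A₁).
z = ln(19/5) / ln(4570/150) = ln(3.8) / ln(30.47) = 1.3350 / 3.4166 = 0.3907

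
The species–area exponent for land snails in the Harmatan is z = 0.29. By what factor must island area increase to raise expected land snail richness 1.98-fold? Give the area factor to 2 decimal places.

10.54

(A₂/A₁)^0.29 = 1.98, so A₂/A₁ = 1.98^(1/0.29) = 1.98^3.448
ln(A₂/A₁) = ln 1.98 / 0.29 = 0.6831 / 0.29 = 2.3555
A₂/A₁ = e^2.3555 ≈ 10.54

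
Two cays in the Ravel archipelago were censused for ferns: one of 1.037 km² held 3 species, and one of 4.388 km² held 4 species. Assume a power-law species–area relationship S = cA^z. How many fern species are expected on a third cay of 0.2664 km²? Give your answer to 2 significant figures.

2.3

z = ln(4/3) / ln(4.388/1.037) = 0.2877 / 1.4425 = 0.1994
c = 3 / 1.037^0.1994 = 3 / 1.007 = 2.978
S₃ = 2.978 × 0.2664^0.1994 = 2.978 × 0.7681 ≈ 2.288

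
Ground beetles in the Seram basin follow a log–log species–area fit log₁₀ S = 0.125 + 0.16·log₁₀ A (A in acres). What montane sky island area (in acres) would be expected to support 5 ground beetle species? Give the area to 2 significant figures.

5 = 1.334 × A^0.16  ⇒  A^0.16 = 5/1.334 = 3.749
ln A = ln(3.749) / 0.16 = 1.3216 / 0.16 = 8.2601
A = e^8.2601 ≈ 3866 acres

3900 acres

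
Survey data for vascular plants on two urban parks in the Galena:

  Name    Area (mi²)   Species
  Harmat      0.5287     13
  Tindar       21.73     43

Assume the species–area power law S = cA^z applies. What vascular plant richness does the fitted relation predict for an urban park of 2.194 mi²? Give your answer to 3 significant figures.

z = ln(43/13) / ln(21.73/0.5287) = 1.1963 / 3.7160 = 0.3219
c = 13 / 0.5287^0.3219 = 13 / 0.8145 = 15.96
S₃ = 15.96 × 2.194^0.3219 = 15.96 × 1.288 ≈ 20.55

20.6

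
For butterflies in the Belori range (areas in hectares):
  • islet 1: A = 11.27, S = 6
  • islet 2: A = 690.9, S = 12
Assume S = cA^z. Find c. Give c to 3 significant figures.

z = ln(S₂/S₁) / ln(A₂/A₁) = ln(12/6) / ln(690.9/11.27) = 0.6931 / 4.1159 = 0.1684
c = S₁ / A₁^z = 6 / 11.27^0.1684 = 6 / 1.504 = 3.99

3.99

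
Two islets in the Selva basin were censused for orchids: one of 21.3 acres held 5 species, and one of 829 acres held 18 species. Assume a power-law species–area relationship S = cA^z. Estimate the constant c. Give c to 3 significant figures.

1.71

z = ln(S₂/S₁) / ln(A₂/A₁) = ln(18/5) / ln(829/21.3) = 1.2809 / 3.6615 = 0.3498
c = S₁ / A₁^z = 5 / 21.3^0.3498 = 5 / 2.916 = 1.715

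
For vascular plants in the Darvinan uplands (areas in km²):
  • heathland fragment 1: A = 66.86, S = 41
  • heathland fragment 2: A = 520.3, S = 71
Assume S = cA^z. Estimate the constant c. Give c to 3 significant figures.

13.3

z = ln(S₂/S₁) / ln(A₂/A₁) = ln(71/41) / ln(520.3/66.86) = 0.5491 / 2.0518 = 0.2676
c = S₁ / A₁^z = 41 / 66.86^0.2676 = 41 / 3.079 = 13.31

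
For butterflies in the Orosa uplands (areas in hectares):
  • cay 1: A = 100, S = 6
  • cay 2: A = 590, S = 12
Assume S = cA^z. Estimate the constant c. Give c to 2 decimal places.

0.99

z = ln(S₂/S₁) / ln(A₂/A₁) = ln(12/6) / ln(590/100) = 0.6931 / 1.7750 = 0.3905
c = S₁ / A₁^z = 6 / 100^0.3905 = 6 / 6.04 = 0.9934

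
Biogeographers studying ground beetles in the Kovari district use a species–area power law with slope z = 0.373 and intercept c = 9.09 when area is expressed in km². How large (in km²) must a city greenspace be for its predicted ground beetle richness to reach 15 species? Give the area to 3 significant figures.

3.83 km²

15 = 9.09 × A^0.373  ⇒  A^0.373 = 15/9.09 = 1.65
ln A = ln(1.65) / 0.373 = 0.5009 / 0.373 = 1.3428
A = e^1.3428 ≈ 3.83 km²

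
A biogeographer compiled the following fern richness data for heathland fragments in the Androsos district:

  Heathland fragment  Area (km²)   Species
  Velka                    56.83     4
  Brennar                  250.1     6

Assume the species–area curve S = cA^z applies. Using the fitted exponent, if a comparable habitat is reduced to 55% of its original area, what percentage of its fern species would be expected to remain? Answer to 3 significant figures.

z = ln(6/4) / ln(250.1/56.83) = 0.4055 / 1.4818 = 0.2736
S_new/S_old = (A_new/A_old)^z = 0.55^0.2736 = exp(0.2736 × -0.5978) = 0.8491

84.9%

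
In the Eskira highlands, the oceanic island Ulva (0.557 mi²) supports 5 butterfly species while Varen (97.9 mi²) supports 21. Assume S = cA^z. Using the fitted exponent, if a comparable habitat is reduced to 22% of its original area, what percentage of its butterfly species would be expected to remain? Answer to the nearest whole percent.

66%

z = ln(21/5) / ln(97.9/0.557) = 1.4351 / 5.1691 = 0.2776
S_new/S_old = (A_new/A_old)^z = 0.22^0.2776 = exp(0.2776 × -1.5141) = 0.6568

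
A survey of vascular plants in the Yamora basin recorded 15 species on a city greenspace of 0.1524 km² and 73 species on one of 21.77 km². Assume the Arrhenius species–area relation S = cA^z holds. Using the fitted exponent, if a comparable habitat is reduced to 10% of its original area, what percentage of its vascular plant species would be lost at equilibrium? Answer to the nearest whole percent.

52%

z = ln(73/15) / ln(21.77/0.1524) = 1.5824 / 4.9618 = 0.3189
S_new/S_old = (A_new/A_old)^z = 0.1^0.3189 = exp(0.3189 × -2.3026) = 0.4798
Fraction lost = 1 − 0.4798 = 0.5202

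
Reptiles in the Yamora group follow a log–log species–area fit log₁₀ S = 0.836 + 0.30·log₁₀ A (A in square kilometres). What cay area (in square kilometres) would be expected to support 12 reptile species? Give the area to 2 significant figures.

12 = 6.855 × A^0.3  ⇒  A^0.3 = 12/6.855 = 1.751
ln A = ln(1.751) / 0.3 = 0.5599 / 0.3 = 1.8665
A = e^1.8665 ≈ 6.466 square kilometres

6.5 square kilometres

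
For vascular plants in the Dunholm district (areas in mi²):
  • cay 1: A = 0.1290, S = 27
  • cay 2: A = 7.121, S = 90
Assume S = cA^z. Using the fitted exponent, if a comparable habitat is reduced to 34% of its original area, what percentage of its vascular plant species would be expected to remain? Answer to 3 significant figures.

z = ln(90/27) / ln(7.121/0.129) = 1.2040 / 4.0110 = 0.3002
S_new/S_old = (A_new/A_old)^z = 0.34^0.3002 = exp(0.3002 × -1.0788) = 0.7234

72.3%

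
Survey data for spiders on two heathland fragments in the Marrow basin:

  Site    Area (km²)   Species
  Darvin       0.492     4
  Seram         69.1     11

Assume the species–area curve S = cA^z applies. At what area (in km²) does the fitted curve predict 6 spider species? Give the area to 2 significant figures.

3.6 km²

z = ln(11/4) / ln(69.1/0.492) = 1.0116 / 4.9448 = 0.2046
c = 4 / 0.492^0.2046 = 4 / 0.8649 = 4.625
A = (6/4.625)^(1/0.2046) ⇒ ln A = ln(1.297)/0.2046 = 1.2727
A = e^1.2727 ≈ 3.57 km²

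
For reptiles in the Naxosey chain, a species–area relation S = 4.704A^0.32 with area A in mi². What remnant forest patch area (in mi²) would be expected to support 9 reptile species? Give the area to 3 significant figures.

9 = 4.704 × A^0.32  ⇒  A^0.32 = 9/4.704 = 1.913
ln A = ln(1.913) / 0.32 = 0.6488 / 0.32 = 2.0275
A = e^2.0275 ≈ 7.595 mi²

7.60 mi²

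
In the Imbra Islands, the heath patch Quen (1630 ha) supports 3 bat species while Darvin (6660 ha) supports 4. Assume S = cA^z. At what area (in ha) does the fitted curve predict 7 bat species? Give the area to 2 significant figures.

z = ln(4/3) / ln(6660/1630) = 0.2877 / 1.4075 = 0.2044
c = 3 / 1630^0.2044 = 3 / 4.534 = 0.6616
A = (7/0.6616)^(1/0.2044) ⇒ ln A = ln(10.58)/0.2044 = 11.5419
A = e^11.5419 ≈ 102940 ha

100000 ha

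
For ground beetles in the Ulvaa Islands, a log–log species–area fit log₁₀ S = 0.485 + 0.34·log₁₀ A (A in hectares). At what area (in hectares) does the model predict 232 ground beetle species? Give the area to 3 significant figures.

232 = 3.055 × A^0.34  ⇒  A^0.34 = 232/3.055 = 75.94
ln A = ln(75.94) / 0.34 = 4.3300 / 0.34 = 12.7352
A = e^12.7352 ≈ 339506 hectares

340000 hectares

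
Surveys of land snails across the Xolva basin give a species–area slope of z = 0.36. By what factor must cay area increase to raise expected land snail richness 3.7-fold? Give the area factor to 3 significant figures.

(A₂/A₁)^0.36 = 3.7, so A₂/A₁ = 3.7^(1/0.36) = 3.7^2.778
ln(A₂/A₁) = ln 3.7 / 0.36 = 1.3083 / 0.36 = 3.6343
A₂/A₁ = e^3.6343 ≈ 37.87

37.9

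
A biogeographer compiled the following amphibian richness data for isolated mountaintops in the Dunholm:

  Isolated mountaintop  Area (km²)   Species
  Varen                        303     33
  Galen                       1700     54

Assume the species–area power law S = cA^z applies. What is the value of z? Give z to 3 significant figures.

0.286

Taking logs: ln S = ln c + z ln A, so z = (ln S₂ − ln S₁)/(ln A₂ − ln A₁).
z = ln(54/33) / ln(1700/303) = ln(1.636) / ln(5.611) = 0.4925 / 1.7247 = 0.2856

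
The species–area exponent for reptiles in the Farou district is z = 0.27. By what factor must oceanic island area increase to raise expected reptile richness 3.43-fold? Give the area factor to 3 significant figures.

(A₂/A₁)^0.27 = 3.43, so A₂/A₁ = 3.43^(1/0.27) = 3.43^3.704
ln(A₂/A₁) = ln 3.43 / 0.27 = 1.2326 / 0.27 = 4.5650
A₂/A₁ = e^4.5650 ≈ 96.07

96.1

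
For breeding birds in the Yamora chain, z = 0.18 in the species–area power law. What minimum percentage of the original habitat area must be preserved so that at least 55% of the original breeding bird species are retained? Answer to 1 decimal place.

3.6%

Need (A_new/A_old)^0.18 = 0.55, so A_new/A_old = 0.55^(1/0.18) = 0.55^5.556
ln(A_new/A_old) = ln 0.55 / 0.18 = -0.5978 / 0.18 = -3.3213
A_new/A_old = e^-3.3213 ≈ 0.03611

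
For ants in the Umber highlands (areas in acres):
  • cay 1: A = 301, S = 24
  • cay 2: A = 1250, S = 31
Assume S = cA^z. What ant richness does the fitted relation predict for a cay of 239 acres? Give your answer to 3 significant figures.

23.0

z = ln(31/24) / ln(1250/301) = 0.2559 / 1.4238 = 0.1798
c = 24 / 301^0.1798 = 24 / 2.79 = 8.604
S₃ = 8.604 × 239^0.1798 = 8.604 × 2.676 ≈ 23.03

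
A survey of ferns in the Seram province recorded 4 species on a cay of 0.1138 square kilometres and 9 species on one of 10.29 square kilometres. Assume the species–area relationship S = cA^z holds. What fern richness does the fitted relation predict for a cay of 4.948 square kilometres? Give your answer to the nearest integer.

8

z = ln(9/4) / ln(10.29/0.1138) = 0.8109 / 4.5045 = 0.1800
c = 4 / 0.1138^0.1800 = 4 / 0.6762 = 5.915
S₃ = 5.915 × 4.948^0.1800 = 5.915 × 1.334 ≈ 7.889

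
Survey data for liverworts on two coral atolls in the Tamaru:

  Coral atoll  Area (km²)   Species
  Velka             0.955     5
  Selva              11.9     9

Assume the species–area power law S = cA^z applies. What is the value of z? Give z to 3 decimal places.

0.233

Taking logs: ln S = ln c + z ln A, so z = (ln S₂ − ln S₁)/(ln A₂ − ln A₁).
z = ln(9/5) / ln(11.9/0.955) = ln(1.8) / ln(12.46) = 0.5878 / 2.5226 = 0.2330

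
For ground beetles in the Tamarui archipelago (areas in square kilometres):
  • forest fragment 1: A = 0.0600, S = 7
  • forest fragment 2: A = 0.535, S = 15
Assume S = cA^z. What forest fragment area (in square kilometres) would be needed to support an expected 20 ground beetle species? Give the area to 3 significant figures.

z = ln(15/7) / ln(0.535/0.06) = 0.7621 / 2.1879 = 0.3483
c = 7 / 0.06^0.3483 = 7 / 0.3753 = 18.65
A = (20/18.65)^(1/0.3483) ⇒ ln A = ln(1.072)/0.3483 = 0.2004
A = e^0.2004 ≈ 1.222 square kilometres

1.22 square kilometres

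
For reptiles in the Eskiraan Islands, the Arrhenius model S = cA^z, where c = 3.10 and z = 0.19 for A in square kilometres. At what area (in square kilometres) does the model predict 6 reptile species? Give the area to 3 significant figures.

32.3 square kilometres

6 = 3.1 × A^0.19  ⇒  A^0.19 = 6/3.1 = 1.935
ln A = ln(1.935) / 0.19 = 0.6604 / 0.19 = 3.4756
A = e^3.4756 ≈ 32.32 square kilometres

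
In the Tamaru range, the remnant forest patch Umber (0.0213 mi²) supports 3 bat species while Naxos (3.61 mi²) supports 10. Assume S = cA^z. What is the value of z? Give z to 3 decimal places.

0.235

Taking logs: ln S = ln c + z ln A, so z = (ln S₂ − ln S₁)/(ln A₂ − ln A₁).
z = ln(10/3) / ln(3.61/0.0213) = ln(3.333) / ln(169.5) = 1.2040 / 5.1328 = 0.2346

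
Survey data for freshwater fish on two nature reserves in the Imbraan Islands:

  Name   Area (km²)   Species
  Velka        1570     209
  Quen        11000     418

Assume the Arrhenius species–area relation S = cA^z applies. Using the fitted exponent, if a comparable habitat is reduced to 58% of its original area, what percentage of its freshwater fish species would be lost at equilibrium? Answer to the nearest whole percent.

18%

z = ln(418/209) / ln(11000/1570) = 0.6931 / 1.9468 = 0.3560
S_new/S_old = (A_new/A_old)^z = 0.58^0.3560 = exp(0.3560 × -0.5447) = 0.8237
Fraction lost = 1 − 0.8237 = 0.1763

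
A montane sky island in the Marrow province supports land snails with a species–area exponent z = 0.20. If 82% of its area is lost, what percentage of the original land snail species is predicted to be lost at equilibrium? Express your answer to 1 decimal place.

S_new/S_old = (A_new/A_old)^z = 0.18^0.2
= exp(0.2 × ln 0.18) = exp(0.2 × -1.7148) = exp(-0.3430) ≈ 0.7097
Fraction lost = 1 − 0.7097 = 0.2903

29.0%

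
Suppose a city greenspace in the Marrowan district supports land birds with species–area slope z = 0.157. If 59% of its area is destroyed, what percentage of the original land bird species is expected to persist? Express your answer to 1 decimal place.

S_new/S_old = (A_new/A_old)^z = 0.41^0.157
= exp(0.157 × ln 0.41) = exp(0.157 × -0.8916) = exp(-0.1400) ≈ 0.8694

86.9%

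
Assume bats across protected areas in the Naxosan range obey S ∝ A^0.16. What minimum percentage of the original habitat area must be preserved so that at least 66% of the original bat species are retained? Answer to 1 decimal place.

7.4%

Need (A_new/A_old)^0.16 = 0.66, so A_new/A_old = 0.66^(1/0.16) = 0.66^6.25
ln(A_new/A_old) = ln 0.66 / 0.16 = -0.4155 / 0.16 = -2.5970
A_new/A_old = e^-2.5970 ≈ 0.0745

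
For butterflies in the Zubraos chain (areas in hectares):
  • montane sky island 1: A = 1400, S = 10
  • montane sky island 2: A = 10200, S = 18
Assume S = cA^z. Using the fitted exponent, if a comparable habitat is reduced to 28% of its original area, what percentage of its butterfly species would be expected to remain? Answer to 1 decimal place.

68.6%

z = ln(18/10) / ln(10200/1400) = 0.5878 / 1.9859 = 0.2960
S_new/S_old = (A_new/A_old)^z = 0.28^0.2960 = exp(0.2960 × -1.2730) = 0.6861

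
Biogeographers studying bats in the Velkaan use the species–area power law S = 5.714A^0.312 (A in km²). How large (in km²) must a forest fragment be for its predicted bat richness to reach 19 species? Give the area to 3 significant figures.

19 = 5.714 × A^0.312  ⇒  A^0.312 = 19/5.714 = 3.325
ln A = ln(3.325) / 0.312 = 1.2015 / 0.312 = 3.8510
A = e^3.8510 ≈ 47.04 km²

47.0 km²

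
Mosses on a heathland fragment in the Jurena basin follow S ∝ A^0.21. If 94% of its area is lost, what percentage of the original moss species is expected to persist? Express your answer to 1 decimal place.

55.4%

S_new/S_old = (A_new/A_old)^z = 0.06^0.21
= exp(0.21 × ln 0.06) = exp(0.21 × -2.8134) = exp(-0.5908) ≈ 0.5539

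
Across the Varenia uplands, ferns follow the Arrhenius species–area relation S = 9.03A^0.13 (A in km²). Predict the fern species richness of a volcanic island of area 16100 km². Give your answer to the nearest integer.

S = 9.03 × 16100^0.13
ln S = ln 9.03 + 0.13 × ln 16100 = 2.2006 + 0.13 × 9.6866 = 3.4598
S = e^3.4598 ≈ 31.81

32 species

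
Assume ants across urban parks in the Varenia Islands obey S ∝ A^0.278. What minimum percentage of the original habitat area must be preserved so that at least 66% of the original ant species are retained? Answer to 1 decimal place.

22.4%

Need (A_new/A_old)^0.278 = 0.66, so A_new/A_old = 0.66^(1/0.278) = 0.66^3.597
ln(A_new/A_old) = ln 0.66 / 0.278 = -0.4155 / 0.278 = -1.4947
A_new/A_old = e^-1.4947 ≈ 0.2243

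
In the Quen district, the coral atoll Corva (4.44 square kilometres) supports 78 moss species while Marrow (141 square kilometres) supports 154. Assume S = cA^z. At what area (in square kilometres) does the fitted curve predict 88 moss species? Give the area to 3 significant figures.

8.20 square kilometres

z = ln(154/78) / ln(141/4.44) = 0.6802 / 3.4581 = 0.1967
c = 78 / 4.44^0.1967 = 78 / 1.341 = 58.18
A = (88/58.18)^(1/0.1967) ⇒ ln A = ln(1.513)/0.1967 = 2.1039
A = e^2.1039 ≈ 8.198 square kilometres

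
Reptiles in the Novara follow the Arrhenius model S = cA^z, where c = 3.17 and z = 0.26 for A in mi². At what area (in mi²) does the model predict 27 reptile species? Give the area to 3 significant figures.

27 = 3.17 × A^0.26  ⇒  A^0.26 = 27/3.17 = 8.517
ln A = ln(8.517) / 0.26 = 2.1421 / 0.26 = 8.2389
A = e^8.2389 ≈ 3785 mi²

3790 mi²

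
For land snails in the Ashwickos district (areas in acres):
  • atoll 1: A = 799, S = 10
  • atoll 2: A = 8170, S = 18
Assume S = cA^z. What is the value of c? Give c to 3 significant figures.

z = ln(S₂/S₁) / ln(A₂/A₁) = ln(18/10) / ln(8170/799) = 0.5878 / 2.3249 = 0.2528
c = S₁ / A₁^z = 10 / 799^0.2528 = 10 / 5.418 = 1.846

1.85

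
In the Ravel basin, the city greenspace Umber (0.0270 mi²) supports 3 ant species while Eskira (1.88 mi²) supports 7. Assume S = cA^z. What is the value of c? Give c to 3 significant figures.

6.17

z = ln(S₂/S₁) / ln(A₂/A₁) = ln(7/3) / ln(1.88/0.027) = 0.8473 / 4.2432 = 0.1997
c = S₁ / A₁^z = 3 / 0.027^0.1997 = 3 / 0.4861 = 6.171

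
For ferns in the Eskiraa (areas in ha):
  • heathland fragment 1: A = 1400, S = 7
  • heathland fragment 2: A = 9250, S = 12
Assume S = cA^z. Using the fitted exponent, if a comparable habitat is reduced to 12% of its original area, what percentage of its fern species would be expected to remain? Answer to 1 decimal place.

z = ln(12/7) / ln(9250/1400) = 0.5390 / 1.8882 = 0.2855
S_new/S_old = (A_new/A_old)^z = 0.12^0.2855 = exp(0.2855 × -2.1203) = 0.5459

54.6%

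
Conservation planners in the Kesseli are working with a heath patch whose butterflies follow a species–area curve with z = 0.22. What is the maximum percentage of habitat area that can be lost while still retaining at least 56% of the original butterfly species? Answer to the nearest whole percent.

Need (A_new/A_old)^0.22 = 0.56, so A_new/A_old = 0.56^(1/0.22) = 0.56^4.545
ln(A_new/A_old) = ln 0.56 / 0.22 = -0.5798 / 0.22 = -2.6355
A_new/A_old = e^-2.6355 ≈ 0.07168
Fraction that can be lost = 1 − 0.07168 = 0.9283

93%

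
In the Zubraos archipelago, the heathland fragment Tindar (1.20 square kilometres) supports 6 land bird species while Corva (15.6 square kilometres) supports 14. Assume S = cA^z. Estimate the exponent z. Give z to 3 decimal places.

0.330

Taking logs: ln S = ln c + z ln A, so z = (ln S₂ − ln S₁)/(ln A₂ − ln A₁).
z = ln(14/6) / ln(15.6/1.2) = ln(2.333) / ln(13) = 0.8473 / 2.5649 = 0.3303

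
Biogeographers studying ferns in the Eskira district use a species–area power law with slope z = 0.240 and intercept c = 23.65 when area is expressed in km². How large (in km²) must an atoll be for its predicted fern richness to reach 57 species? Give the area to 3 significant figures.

39.1 km²

57 = 23.65 × A^0.24  ⇒  A^0.24 = 57/23.65 = 2.41
ln A = ln(2.41) / 0.24 = 0.8797 / 0.24 = 3.6654
A = e^3.6654 ≈ 39.07 km²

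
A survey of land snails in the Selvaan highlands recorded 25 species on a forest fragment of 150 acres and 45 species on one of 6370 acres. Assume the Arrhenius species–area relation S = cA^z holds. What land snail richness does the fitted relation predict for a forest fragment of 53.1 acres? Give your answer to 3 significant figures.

21.2

z = ln(45/25) / ln(6370/150) = 0.5878 / 3.7487 = 0.1568
c = 25 / 150^0.1568 = 25 / 2.194 = 11.4
S₃ = 11.4 × 53.1^0.1568 = 11.4 × 1.864 ≈ 21.24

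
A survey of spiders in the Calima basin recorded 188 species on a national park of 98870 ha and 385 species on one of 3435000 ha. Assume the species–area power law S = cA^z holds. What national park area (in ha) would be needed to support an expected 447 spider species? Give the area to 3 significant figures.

7190000 ha

z = ln(385/188) / ln(3435000/98870) = 0.7168 / 3.5480 = 0.2020
c = 188 / 98870^0.2020 = 188 / 10.21 = 18.41
A = (447/18.41)^(1/0.2020) ⇒ ln A = ln(24.28)/0.2020 = 15.7886
A = e^15.7886 ≈ 7192837 ha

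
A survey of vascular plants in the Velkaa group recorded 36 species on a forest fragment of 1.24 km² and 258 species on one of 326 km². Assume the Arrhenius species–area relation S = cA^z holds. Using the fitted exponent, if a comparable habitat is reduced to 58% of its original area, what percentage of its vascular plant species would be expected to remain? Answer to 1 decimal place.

82.5%

z = ln(258/36) / ln(326/1.24) = 1.9694 / 5.5718 = 0.3535
S_new/S_old = (A_new/A_old)^z = 0.58^0.3535 = exp(0.3535 × -0.5447) = 0.8249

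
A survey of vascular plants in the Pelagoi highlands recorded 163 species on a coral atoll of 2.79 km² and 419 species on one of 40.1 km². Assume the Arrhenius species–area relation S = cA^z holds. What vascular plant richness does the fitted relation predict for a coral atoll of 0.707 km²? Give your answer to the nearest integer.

100

z = ln(419/163) / ln(40.1/2.79) = 0.9441 / 2.6653 = 0.3542
c = 163 / 2.79^0.3542 = 163 / 1.438 = 113.3
S₃ = 113.3 × 0.707^0.3542 = 113.3 × 0.8844 ≈ 100.2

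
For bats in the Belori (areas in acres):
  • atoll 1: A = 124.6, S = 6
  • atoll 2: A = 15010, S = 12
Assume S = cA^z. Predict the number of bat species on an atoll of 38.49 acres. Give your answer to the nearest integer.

5

z = ln(12/6) / ln(15010/124.6) = 0.6931 / 4.7914 = 0.1447
c = 6 / 124.6^0.1447 = 6 / 2.01 = 2.985
S₃ = 2.985 × 38.49^0.1447 = 2.985 × 1.696 ≈ 5.062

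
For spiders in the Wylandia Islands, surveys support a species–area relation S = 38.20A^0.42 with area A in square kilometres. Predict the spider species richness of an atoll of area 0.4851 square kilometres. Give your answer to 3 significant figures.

28.2

S = 38.2 × 0.4851^0.42
ln S = ln 38.2 + 0.42 × ln 0.4851 = 3.6428 + 0.42 × -0.7234 = 3.3390
S = e^3.3390 ≈ 28.19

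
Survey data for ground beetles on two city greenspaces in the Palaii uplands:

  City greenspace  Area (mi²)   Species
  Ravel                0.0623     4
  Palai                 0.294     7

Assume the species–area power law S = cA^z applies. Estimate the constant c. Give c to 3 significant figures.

10.9

z = ln(S₂/S₁) / ln(A₂/A₁) = ln(7/4) / ln(0.294/0.0623) = 0.5596 / 1.5516 = 0.3607
c = S₁ / A₁^z = 4 / 0.0623^0.3607 = 4 / 0.3675 = 10.89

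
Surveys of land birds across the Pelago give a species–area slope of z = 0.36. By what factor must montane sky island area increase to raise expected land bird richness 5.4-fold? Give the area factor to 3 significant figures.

108

(A₂/A₁)^0.36 = 5.4, so A₂/A₁ = 5.4^(1/0.36) = 5.4^2.778
ln(A₂/A₁) = ln 5.4 / 0.36 = 1.6864 / 0.36 = 4.6844
A₂/A₁ = e^4.6844 ≈ 108.2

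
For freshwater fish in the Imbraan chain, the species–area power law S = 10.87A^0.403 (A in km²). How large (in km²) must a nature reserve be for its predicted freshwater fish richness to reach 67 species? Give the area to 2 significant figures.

91 km²

67 = 10.87 × A^0.403  ⇒  A^0.403 = 67/10.87 = 6.164
ln A = ln(6.164) / 0.403 = 1.8187 / 0.403 = 4.5129
A = e^4.5129 ≈ 91.18 km²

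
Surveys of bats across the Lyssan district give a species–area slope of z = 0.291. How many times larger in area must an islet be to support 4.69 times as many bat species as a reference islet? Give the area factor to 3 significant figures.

203

(A₂/A₁)^0.291 = 4.69, so A₂/A₁ = 4.69^(1/0.291) = 4.69^3.436
ln(A₂/A₁) = ln 4.69 / 0.291 = 1.5454 / 0.291 = 5.3108
A₂/A₁ = e^5.3108 ≈ 202.5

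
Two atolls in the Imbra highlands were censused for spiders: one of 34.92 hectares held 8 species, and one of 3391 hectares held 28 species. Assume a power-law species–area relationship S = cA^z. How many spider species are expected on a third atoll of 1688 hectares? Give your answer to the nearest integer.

23

z = ln(28/8) / ln(3391/34.92) = 1.2528 / 4.5758 = 0.2738
c = 8 / 34.92^0.2738 = 8 / 2.645 = 3.024
S₃ = 3.024 × 1688^0.2738 = 3.024 × 7.649 ≈ 23.13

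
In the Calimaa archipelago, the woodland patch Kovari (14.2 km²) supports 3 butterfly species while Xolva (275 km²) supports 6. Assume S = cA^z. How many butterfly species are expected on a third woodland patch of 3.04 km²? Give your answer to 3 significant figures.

z = ln(6/3) / ln(275/14.2) = 0.6931 / 2.9635 = 0.2339
c = 3 / 14.2^0.2339 = 3 / 1.86 = 1.613
S₃ = 1.613 × 3.04^0.2339 = 1.613 × 1.297 ≈ 2.092

2.09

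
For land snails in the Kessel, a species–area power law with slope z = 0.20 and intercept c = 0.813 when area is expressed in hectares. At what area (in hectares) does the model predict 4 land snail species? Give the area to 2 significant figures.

4 = 0.813 × A^0.2  ⇒  A^0.2 = 4/0.813 = 4.92
ln A = ln(4.92) / 0.2 = 1.5933 / 0.2 = 7.9666
A = e^7.9666 ≈ 2883 hectares

2900 hectares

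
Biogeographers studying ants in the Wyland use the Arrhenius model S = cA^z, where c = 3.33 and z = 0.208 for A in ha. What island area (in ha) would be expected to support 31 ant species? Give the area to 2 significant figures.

31 = 3.33 × A^0.208  ⇒  A^0.208 = 31/3.33 = 9.309
ln A = ln(9.309) / 0.208 = 2.2310 / 0.208 = 10.7260
A = e^10.7260 ≈ 45526 ha

46000 ha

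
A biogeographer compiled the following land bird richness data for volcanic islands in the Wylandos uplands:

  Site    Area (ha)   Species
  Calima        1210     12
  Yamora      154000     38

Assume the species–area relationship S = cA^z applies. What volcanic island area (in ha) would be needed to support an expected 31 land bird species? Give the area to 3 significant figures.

65400 ha

z = ln(38/12) / ln(154000/1210) = 1.1527 / 4.8463 = 0.2378
c = 12 / 1210^0.2378 = 12 / 5.41 = 2.218
A = (31/2.218)^(1/0.2378) ⇒ ln A = ln(13.98)/0.2378 = 11.0887
A = e^11.0887 ≈ 65427 ha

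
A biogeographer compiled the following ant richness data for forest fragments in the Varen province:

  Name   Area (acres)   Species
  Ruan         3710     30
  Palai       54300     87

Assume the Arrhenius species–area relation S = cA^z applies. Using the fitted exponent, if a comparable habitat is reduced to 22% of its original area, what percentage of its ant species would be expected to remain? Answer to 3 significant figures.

54.8%

z = ln(87/30) / ln(54300/3710) = 1.0647 / 2.6835 = 0.3968
S_new/S_old = (A_new/A_old)^z = 0.22^0.3968 = exp(0.3968 × -1.5141) = 0.5484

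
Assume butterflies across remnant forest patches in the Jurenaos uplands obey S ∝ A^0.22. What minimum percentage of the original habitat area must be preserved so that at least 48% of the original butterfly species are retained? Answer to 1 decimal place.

3.6%

Need (A_new/A_old)^0.22 = 0.48, so A_new/A_old = 0.48^(1/0.22) = 0.48^4.545
ln(A_new/A_old) = ln 0.48 / 0.22 = -0.7340 / 0.22 = -3.3362
A_new/A_old = e^-3.3362 ≈ 0.03557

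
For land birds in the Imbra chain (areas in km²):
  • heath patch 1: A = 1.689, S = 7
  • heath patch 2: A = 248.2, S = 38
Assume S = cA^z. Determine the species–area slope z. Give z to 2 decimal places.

0.34

Taking logs: ln S = ln c + z ln A, so z = (ln S₂ − ln S₁)/(ln A₂ − ln A₁).
z = ln(38/7) / ln(248.2/1.689) = ln(5.429) / ln(147) = 1.6917 / 4.9901 = 0.3390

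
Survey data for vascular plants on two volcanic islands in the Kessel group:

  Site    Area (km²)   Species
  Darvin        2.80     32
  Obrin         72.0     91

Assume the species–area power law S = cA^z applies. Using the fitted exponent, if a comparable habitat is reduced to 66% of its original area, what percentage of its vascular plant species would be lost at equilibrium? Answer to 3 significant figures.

z = ln(91/32) / ln(72/2.8) = 1.0451 / 3.2470 = 0.3219
S_new/S_old = (A_new/A_old)^z = 0.66^0.3219 = exp(0.3219 × -0.4155) = 0.8748
Fraction lost = 1 − 0.8748 = 0.1252

12.5%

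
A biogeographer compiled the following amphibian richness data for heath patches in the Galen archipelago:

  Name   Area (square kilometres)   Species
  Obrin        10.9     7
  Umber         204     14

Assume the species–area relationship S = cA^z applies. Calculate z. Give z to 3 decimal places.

0.237

Taking logs: ln S = ln c + z ln A, so z = (ln S₂ − ln S₁)/(ln A₂ − ln A₁).
z = ln(14/7) / ln(204/10.9) = ln(2) / ln(18.72) = 0.6931 / 2.9294 = 0.2366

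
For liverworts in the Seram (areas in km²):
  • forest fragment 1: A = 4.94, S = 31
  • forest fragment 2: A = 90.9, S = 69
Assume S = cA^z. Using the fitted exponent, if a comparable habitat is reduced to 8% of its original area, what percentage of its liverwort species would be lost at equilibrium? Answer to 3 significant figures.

z = ln(69/31) / ln(90.9/4.94) = 0.8001 / 2.9124 = 0.2747
S_new/S_old = (A_new/A_old)^z = 0.08^0.2747 = exp(0.2747 × -2.5257) = 0.4996
Fraction lost = 1 − 0.4996 = 0.5004

50.0%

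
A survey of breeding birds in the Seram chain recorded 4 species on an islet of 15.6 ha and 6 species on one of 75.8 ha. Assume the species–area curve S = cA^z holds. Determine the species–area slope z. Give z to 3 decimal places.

Taking logs: ln S = ln c + z ln A, so z = (ln S₂ − ln S₁)/(ln A₂ − ln A₁).
z = ln(6/4) / ln(75.8/15.6) = ln(1.5) / ln(4.859) = 0.4055 / 1.5808 = 0.2565

0.256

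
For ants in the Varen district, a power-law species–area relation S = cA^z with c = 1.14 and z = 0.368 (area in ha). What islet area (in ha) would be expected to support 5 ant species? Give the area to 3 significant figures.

5 = 1.14 × A^0.368  ⇒  A^0.368 = 5/1.14 = 4.386
ln A = ln(4.386) / 0.368 = 1.4784 / 0.368 = 4.0174
A = e^4.0174 ≈ 55.56 ha

55.6 ha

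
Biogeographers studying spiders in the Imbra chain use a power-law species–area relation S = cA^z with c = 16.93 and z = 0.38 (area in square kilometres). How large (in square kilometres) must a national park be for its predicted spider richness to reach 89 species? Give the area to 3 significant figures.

78.8 square kilometres

89 = 16.93 × A^0.38  ⇒  A^0.38 = 89/16.93 = 5.257
ln A = ln(5.257) / 0.38 = 1.6595 / 0.38 = 4.3672
A = e^4.3672 ≈ 78.83 square kilometres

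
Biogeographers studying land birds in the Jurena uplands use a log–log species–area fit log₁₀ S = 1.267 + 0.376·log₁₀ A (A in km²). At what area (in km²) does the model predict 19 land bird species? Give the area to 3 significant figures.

1.07 km²

19 = 18.49 × A^0.376  ⇒  A^0.376 = 19/18.49 = 1.027
ln A = ln(1.027) / 0.376 = 0.0271 / 0.376 = 0.0720
A = e^0.0720 ≈ 1.075 km²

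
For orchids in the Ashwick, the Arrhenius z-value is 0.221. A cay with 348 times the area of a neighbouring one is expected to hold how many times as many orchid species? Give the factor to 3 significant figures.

S₂/S₁ = (A₂/A₁)^z = 348^0.221
ln(S₂/S₁) = 0.221 × ln 348 = 0.221 × 5.8522 = 1.2933
S₂/S₁ = e^1.2933 ≈ 3.645

3.64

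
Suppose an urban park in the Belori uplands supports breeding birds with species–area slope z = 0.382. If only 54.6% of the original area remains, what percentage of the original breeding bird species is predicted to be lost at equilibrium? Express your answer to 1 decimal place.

S_new/S_old = (A_new/A_old)^z = 0.546^0.382
= exp(0.382 × ln 0.546) = exp(0.382 × -0.6051) = exp(-0.2312) ≈ 0.7936
Fraction lost = 1 − 0.7936 = 0.2064

20.6%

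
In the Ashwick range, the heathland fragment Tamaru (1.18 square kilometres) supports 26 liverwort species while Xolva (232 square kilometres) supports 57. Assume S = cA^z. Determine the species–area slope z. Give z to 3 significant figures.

Taking logs: ln S = ln c + z ln A, so z = (ln S₂ − ln S₁)/(ln A₂ − ln A₁).
z = ln(57/26) / ln(232/1.18) = ln(2.192) / ln(196.6) = 0.7850 / 5.2812 = 0.1486

0.149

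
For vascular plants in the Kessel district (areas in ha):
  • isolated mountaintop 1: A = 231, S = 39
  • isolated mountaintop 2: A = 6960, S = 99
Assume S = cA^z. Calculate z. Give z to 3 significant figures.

0.274

Taking logs: ln S = ln c + z ln A, so z = (ln S₂ − ln S₁)/(ln A₂ − ln A₁).
z = ln(99/39) / ln(6960/231) = ln(2.538) / ln(30.13) = 0.9316 / 3.4055 = 0.2735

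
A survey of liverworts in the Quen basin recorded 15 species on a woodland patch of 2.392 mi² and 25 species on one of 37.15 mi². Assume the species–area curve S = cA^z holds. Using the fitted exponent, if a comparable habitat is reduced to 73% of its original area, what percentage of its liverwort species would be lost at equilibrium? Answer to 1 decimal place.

5.7%

z = ln(25/15) / ln(37.15/2.392) = 0.5108 / 2.7428 = 0.1862
S_new/S_old = (A_new/A_old)^z = 0.73^0.1862 = exp(0.1862 × -0.3147) = 0.9431
Fraction lost = 1 − 0.9431 = 0.05693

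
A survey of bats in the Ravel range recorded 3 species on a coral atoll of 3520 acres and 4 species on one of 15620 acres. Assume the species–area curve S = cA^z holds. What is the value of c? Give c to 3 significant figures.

0.620

z = ln(S₂/S₁) / ln(A₂/A₁) = ln(4/3) / ln(15620/3520) = 0.2877 / 1.4901 = 0.1931
c = S₁ / A₁^z = 3 / 3520^0.1931 = 3 / 4.838 = 0.62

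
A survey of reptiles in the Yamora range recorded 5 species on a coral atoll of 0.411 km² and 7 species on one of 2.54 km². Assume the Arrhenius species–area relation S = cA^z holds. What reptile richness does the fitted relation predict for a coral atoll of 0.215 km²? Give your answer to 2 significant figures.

4.4

z = ln(7/5) / ln(2.54/0.411) = 0.3365 / 1.8213 = 0.1847
c = 5 / 0.411^0.1847 = 5 / 0.8485 = 5.893
S₃ = 5.893 × 0.215^0.1847 = 5.893 × 0.7528 ≈ 4.436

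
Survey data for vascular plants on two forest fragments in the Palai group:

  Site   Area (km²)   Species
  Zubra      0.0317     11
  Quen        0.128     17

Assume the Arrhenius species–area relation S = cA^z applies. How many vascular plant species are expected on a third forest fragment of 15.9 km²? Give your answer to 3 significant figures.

76.5

z = ln(17/11) / ln(0.128/0.0317) = 0.4353 / 1.3957 = 0.3119
c = 11 / 0.0317^0.3119 = 11 / 0.3408 = 32.28
S₃ = 32.28 × 15.9^0.3119 = 32.28 × 2.37 ≈ 76.49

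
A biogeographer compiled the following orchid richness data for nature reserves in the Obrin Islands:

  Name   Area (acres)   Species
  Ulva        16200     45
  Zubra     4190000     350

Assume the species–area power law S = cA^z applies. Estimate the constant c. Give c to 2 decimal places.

z = ln(S₂/S₁) / ln(A₂/A₁) = ln(350/45) / ln(4190000/16200) = 2.0513 / 5.5554 = 0.3692
c = S₁ / A₁^z = 45 / 16200^0.3692 = 45 / 35.83 = 1.256

1.26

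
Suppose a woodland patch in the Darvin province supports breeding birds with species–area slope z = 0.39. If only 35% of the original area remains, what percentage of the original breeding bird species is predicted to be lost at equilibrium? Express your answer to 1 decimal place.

S_new/S_old = (A_new/A_old)^z = 0.35^0.39
= exp(0.39 × ln 0.35) = exp(0.39 × -1.0498) = exp(-0.4094) ≈ 0.664
Fraction lost = 1 − 0.664 = 0.336

33.6%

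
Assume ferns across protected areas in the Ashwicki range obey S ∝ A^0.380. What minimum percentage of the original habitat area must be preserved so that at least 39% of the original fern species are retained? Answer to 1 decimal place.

Need (A_new/A_old)^0.38 = 0.39, so A_new/A_old = 0.39^(1/0.38) = 0.39^2.632
ln(A_new/A_old) = ln 0.39 / 0.38 = -0.9416 / 0.38 = -2.4779
A_new/A_old = e^-2.4779 ≈ 0.08392

8.4%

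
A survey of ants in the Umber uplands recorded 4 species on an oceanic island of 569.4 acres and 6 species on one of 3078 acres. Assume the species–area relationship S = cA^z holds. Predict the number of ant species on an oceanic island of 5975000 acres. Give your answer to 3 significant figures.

z = ln(6/4) / ln(3078/569.4) = 0.4055 / 1.6875 = 0.2403
c = 4 / 569.4^0.2403 = 4 / 4.593 = 0.8709
S₃ = 0.8709 × 5975000^0.2403 = 0.8709 × 42.48 ≈ 37

37.0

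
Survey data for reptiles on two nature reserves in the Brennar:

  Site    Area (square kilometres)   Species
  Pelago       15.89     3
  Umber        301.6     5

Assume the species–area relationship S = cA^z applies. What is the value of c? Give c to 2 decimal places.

z = ln(S₂/S₁) / ln(A₂/A₁) = ln(5/3) / ln(301.6/15.89) = 0.5108 / 2.9434 = 0.1735
c = S₁ / A₁^z = 3 / 15.89^0.1735 = 3 / 1.616 = 1.856

1.86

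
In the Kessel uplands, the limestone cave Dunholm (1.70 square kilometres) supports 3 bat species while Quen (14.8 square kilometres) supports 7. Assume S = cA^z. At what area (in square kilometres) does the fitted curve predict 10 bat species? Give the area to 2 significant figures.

37 square kilometres

z = ln(7/3) / ln(14.8/1.7) = 0.8473 / 2.1640 = 0.3915
c = 3 / 1.7^0.3915 = 3 / 1.231 = 2.437
A = (10/2.437)^(1/0.3915) ⇒ ln A = ln(4.103)/0.3915 = 3.6056
A = e^3.6056 ≈ 36.8 square kilometres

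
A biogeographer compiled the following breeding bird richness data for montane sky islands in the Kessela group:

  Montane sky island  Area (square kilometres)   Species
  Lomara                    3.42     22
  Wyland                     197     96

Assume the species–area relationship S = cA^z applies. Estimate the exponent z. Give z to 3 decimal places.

0.363

Taking logs: ln S = ln c + z ln A, so z = (ln S₂ − ln S₁)/(ln A₂ − ln A₁).
z = ln(96/22) / ln(197/3.42) = ln(4.364) / ln(57.6) = 1.4733 / 4.0536 = 0.3635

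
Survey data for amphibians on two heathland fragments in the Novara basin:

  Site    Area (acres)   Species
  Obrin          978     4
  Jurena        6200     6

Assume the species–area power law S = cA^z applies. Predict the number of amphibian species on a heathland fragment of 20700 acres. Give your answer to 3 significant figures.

z = ln(6/4) / ln(6200/978) = 0.4055 / 1.8468 = 0.2196
c = 4 / 978^0.2196 = 4 / 4.535 = 0.8821
S₃ = 0.8821 × 20700^0.2196 = 0.8821 × 8.863 ≈ 7.818

7.82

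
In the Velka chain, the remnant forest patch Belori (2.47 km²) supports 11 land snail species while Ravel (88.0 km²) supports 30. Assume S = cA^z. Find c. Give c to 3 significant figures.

8.53

z = ln(S₂/S₁) / ln(A₂/A₁) = ln(30/11) / ln(88/2.47) = 1.0033 / 3.5731 = 0.2808
c = S₁ / A₁^z = 11 / 2.47^0.2808 = 11 / 1.289 = 8.533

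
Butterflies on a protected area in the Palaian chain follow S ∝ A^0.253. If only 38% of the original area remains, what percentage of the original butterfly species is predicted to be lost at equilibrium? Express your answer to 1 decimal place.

21.7%

S_new/S_old = (A_new/A_old)^z = 0.38^0.253
= exp(0.253 × ln 0.38) = exp(0.253 × -0.9676) = exp(-0.2448) ≈ 0.7829
Fraction lost = 1 − 0.7829 = 0.2171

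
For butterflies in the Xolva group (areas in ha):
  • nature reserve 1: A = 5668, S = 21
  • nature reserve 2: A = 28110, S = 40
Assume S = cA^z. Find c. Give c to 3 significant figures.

0.648

z = ln(S₂/S₁) / ln(A₂/A₁) = ln(40/21) / ln(28110/5668) = 0.6444 / 1.6013 = 0.4024
c = S₁ / A₁^z = 21 / 5668^0.4024 = 21 / 32.39 = 0.6484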